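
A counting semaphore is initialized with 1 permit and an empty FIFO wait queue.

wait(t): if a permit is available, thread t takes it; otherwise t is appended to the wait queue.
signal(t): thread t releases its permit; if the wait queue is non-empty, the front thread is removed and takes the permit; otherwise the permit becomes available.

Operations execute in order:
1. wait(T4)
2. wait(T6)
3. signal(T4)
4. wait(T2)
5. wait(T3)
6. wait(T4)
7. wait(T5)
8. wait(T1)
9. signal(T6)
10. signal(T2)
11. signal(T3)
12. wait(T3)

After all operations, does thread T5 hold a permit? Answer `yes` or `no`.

Step 1: wait(T4) -> count=0 queue=[] holders={T4}
Step 2: wait(T6) -> count=0 queue=[T6] holders={T4}
Step 3: signal(T4) -> count=0 queue=[] holders={T6}
Step 4: wait(T2) -> count=0 queue=[T2] holders={T6}
Step 5: wait(T3) -> count=0 queue=[T2,T3] holders={T6}
Step 6: wait(T4) -> count=0 queue=[T2,T3,T4] holders={T6}
Step 7: wait(T5) -> count=0 queue=[T2,T3,T4,T5] holders={T6}
Step 8: wait(T1) -> count=0 queue=[T2,T3,T4,T5,T1] holders={T6}
Step 9: signal(T6) -> count=0 queue=[T3,T4,T5,T1] holders={T2}
Step 10: signal(T2) -> count=0 queue=[T4,T5,T1] holders={T3}
Step 11: signal(T3) -> count=0 queue=[T5,T1] holders={T4}
Step 12: wait(T3) -> count=0 queue=[T5,T1,T3] holders={T4}
Final holders: {T4} -> T5 not in holders

Answer: no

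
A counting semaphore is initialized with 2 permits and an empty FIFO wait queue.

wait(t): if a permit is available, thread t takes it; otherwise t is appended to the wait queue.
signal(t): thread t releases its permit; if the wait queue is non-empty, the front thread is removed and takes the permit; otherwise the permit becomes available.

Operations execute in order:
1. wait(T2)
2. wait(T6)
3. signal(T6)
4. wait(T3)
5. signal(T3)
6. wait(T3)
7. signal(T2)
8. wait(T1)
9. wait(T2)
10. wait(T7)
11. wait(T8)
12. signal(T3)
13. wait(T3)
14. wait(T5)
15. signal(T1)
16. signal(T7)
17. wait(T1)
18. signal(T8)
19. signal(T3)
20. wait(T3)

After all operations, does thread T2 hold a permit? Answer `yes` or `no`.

Answer: yes

Derivation:
Step 1: wait(T2) -> count=1 queue=[] holders={T2}
Step 2: wait(T6) -> count=0 queue=[] holders={T2,T6}
Step 3: signal(T6) -> count=1 queue=[] holders={T2}
Step 4: wait(T3) -> count=0 queue=[] holders={T2,T3}
Step 5: signal(T3) -> count=1 queue=[] holders={T2}
Step 6: wait(T3) -> count=0 queue=[] holders={T2,T3}
Step 7: signal(T2) -> count=1 queue=[] holders={T3}
Step 8: wait(T1) -> count=0 queue=[] holders={T1,T3}
Step 9: wait(T2) -> count=0 queue=[T2] holders={T1,T3}
Step 10: wait(T7) -> count=0 queue=[T2,T7] holders={T1,T3}
Step 11: wait(T8) -> count=0 queue=[T2,T7,T8] holders={T1,T3}
Step 12: signal(T3) -> count=0 queue=[T7,T8] holders={T1,T2}
Step 13: wait(T3) -> count=0 queue=[T7,T8,T3] holders={T1,T2}
Step 14: wait(T5) -> count=0 queue=[T7,T8,T3,T5] holders={T1,T2}
Step 15: signal(T1) -> count=0 queue=[T8,T3,T5] holders={T2,T7}
Step 16: signal(T7) -> count=0 queue=[T3,T5] holders={T2,T8}
Step 17: wait(T1) -> count=0 queue=[T3,T5,T1] holders={T2,T8}
Step 18: signal(T8) -> count=0 queue=[T5,T1] holders={T2,T3}
Step 19: signal(T3) -> count=0 queue=[T1] holders={T2,T5}
Step 20: wait(T3) -> count=0 queue=[T1,T3] holders={T2,T5}
Final holders: {T2,T5} -> T2 in holders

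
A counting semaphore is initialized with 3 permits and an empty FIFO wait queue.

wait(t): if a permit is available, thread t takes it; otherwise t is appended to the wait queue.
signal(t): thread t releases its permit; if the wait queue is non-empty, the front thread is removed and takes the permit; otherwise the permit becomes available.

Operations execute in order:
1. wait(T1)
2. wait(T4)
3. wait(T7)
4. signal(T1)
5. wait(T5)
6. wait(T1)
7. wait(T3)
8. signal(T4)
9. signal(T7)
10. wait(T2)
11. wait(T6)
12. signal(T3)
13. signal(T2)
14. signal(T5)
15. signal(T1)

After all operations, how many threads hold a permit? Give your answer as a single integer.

Step 1: wait(T1) -> count=2 queue=[] holders={T1}
Step 2: wait(T4) -> count=1 queue=[] holders={T1,T4}
Step 3: wait(T7) -> count=0 queue=[] holders={T1,T4,T7}
Step 4: signal(T1) -> count=1 queue=[] holders={T4,T7}
Step 5: wait(T5) -> count=0 queue=[] holders={T4,T5,T7}
Step 6: wait(T1) -> count=0 queue=[T1] holders={T4,T5,T7}
Step 7: wait(T3) -> count=0 queue=[T1,T3] holders={T4,T5,T7}
Step 8: signal(T4) -> count=0 queue=[T3] holders={T1,T5,T7}
Step 9: signal(T7) -> count=0 queue=[] holders={T1,T3,T5}
Step 10: wait(T2) -> count=0 queue=[T2] holders={T1,T3,T5}
Step 11: wait(T6) -> count=0 queue=[T2,T6] holders={T1,T3,T5}
Step 12: signal(T3) -> count=0 queue=[T6] holders={T1,T2,T5}
Step 13: signal(T2) -> count=0 queue=[] holders={T1,T5,T6}
Step 14: signal(T5) -> count=1 queue=[] holders={T1,T6}
Step 15: signal(T1) -> count=2 queue=[] holders={T6}
Final holders: {T6} -> 1 thread(s)

Answer: 1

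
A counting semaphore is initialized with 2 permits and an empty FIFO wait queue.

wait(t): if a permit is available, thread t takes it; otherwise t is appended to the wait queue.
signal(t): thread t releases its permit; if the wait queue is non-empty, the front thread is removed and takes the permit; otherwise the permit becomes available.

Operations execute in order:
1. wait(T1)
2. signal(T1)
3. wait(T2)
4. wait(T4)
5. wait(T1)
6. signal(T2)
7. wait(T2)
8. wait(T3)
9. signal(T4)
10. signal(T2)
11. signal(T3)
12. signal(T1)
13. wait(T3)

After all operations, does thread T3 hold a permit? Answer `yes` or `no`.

Step 1: wait(T1) -> count=1 queue=[] holders={T1}
Step 2: signal(T1) -> count=2 queue=[] holders={none}
Step 3: wait(T2) -> count=1 queue=[] holders={T2}
Step 4: wait(T4) -> count=0 queue=[] holders={T2,T4}
Step 5: wait(T1) -> count=0 queue=[T1] holders={T2,T4}
Step 6: signal(T2) -> count=0 queue=[] holders={T1,T4}
Step 7: wait(T2) -> count=0 queue=[T2] holders={T1,T4}
Step 8: wait(T3) -> count=0 queue=[T2,T3] holders={T1,T4}
Step 9: signal(T4) -> count=0 queue=[T3] holders={T1,T2}
Step 10: signal(T2) -> count=0 queue=[] holders={T1,T3}
Step 11: signal(T3) -> count=1 queue=[] holders={T1}
Step 12: signal(T1) -> count=2 queue=[] holders={none}
Step 13: wait(T3) -> count=1 queue=[] holders={T3}
Final holders: {T3} -> T3 in holders

Answer: yes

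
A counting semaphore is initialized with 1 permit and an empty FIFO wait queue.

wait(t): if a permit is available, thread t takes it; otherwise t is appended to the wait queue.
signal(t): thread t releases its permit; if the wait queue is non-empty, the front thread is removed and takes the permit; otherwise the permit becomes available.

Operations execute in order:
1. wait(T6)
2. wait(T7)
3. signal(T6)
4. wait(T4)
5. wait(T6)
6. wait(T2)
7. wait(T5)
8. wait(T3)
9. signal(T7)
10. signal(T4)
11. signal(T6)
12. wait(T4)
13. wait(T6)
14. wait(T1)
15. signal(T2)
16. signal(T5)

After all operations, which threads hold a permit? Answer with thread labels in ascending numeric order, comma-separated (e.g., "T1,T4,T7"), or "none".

Step 1: wait(T6) -> count=0 queue=[] holders={T6}
Step 2: wait(T7) -> count=0 queue=[T7] holders={T6}
Step 3: signal(T6) -> count=0 queue=[] holders={T7}
Step 4: wait(T4) -> count=0 queue=[T4] holders={T7}
Step 5: wait(T6) -> count=0 queue=[T4,T6] holders={T7}
Step 6: wait(T2) -> count=0 queue=[T4,T6,T2] holders={T7}
Step 7: wait(T5) -> count=0 queue=[T4,T6,T2,T5] holders={T7}
Step 8: wait(T3) -> count=0 queue=[T4,T6,T2,T5,T3] holders={T7}
Step 9: signal(T7) -> count=0 queue=[T6,T2,T5,T3] holders={T4}
Step 10: signal(T4) -> count=0 queue=[T2,T5,T3] holders={T6}
Step 11: signal(T6) -> count=0 queue=[T5,T3] holders={T2}
Step 12: wait(T4) -> count=0 queue=[T5,T3,T4] holders={T2}
Step 13: wait(T6) -> count=0 queue=[T5,T3,T4,T6] holders={T2}
Step 14: wait(T1) -> count=0 queue=[T5,T3,T4,T6,T1] holders={T2}
Step 15: signal(T2) -> count=0 queue=[T3,T4,T6,T1] holders={T5}
Step 16: signal(T5) -> count=0 queue=[T4,T6,T1] holders={T3}
Final holders: T3

Answer: T3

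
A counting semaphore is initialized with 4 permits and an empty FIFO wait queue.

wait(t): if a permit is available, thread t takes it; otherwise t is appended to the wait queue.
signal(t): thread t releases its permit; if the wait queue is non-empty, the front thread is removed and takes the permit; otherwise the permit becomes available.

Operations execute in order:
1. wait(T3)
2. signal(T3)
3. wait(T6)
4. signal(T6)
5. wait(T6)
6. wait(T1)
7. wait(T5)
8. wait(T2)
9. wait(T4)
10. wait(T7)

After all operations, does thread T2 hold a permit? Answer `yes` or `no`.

Answer: yes

Derivation:
Step 1: wait(T3) -> count=3 queue=[] holders={T3}
Step 2: signal(T3) -> count=4 queue=[] holders={none}
Step 3: wait(T6) -> count=3 queue=[] holders={T6}
Step 4: signal(T6) -> count=4 queue=[] holders={none}
Step 5: wait(T6) -> count=3 queue=[] holders={T6}
Step 6: wait(T1) -> count=2 queue=[] holders={T1,T6}
Step 7: wait(T5) -> count=1 queue=[] holders={T1,T5,T6}
Step 8: wait(T2) -> count=0 queue=[] holders={T1,T2,T5,T6}
Step 9: wait(T4) -> count=0 queue=[T4] holders={T1,T2,T5,T6}
Step 10: wait(T7) -> count=0 queue=[T4,T7] holders={T1,T2,T5,T6}
Final holders: {T1,T2,T5,T6} -> T2 in holders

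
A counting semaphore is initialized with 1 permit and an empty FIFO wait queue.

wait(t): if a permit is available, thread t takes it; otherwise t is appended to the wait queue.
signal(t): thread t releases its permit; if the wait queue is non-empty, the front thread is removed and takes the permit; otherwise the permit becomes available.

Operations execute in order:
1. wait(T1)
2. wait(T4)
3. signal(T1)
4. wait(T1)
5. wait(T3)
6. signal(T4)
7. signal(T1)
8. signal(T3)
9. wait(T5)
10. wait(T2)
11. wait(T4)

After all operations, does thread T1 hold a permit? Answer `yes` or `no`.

Step 1: wait(T1) -> count=0 queue=[] holders={T1}
Step 2: wait(T4) -> count=0 queue=[T4] holders={T1}
Step 3: signal(T1) -> count=0 queue=[] holders={T4}
Step 4: wait(T1) -> count=0 queue=[T1] holders={T4}
Step 5: wait(T3) -> count=0 queue=[T1,T3] holders={T4}
Step 6: signal(T4) -> count=0 queue=[T3] holders={T1}
Step 7: signal(T1) -> count=0 queue=[] holders={T3}
Step 8: signal(T3) -> count=1 queue=[] holders={none}
Step 9: wait(T5) -> count=0 queue=[] holders={T5}
Step 10: wait(T2) -> count=0 queue=[T2] holders={T5}
Step 11: wait(T4) -> count=0 queue=[T2,T4] holders={T5}
Final holders: {T5} -> T1 not in holders

Answer: no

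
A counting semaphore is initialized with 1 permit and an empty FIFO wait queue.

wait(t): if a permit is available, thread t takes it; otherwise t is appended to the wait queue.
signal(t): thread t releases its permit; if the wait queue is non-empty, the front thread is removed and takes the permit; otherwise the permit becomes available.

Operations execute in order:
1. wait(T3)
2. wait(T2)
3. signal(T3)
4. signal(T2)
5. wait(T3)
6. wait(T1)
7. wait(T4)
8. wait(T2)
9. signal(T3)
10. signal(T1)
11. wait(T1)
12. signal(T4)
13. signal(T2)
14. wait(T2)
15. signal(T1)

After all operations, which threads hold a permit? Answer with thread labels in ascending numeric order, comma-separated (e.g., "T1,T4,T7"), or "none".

Step 1: wait(T3) -> count=0 queue=[] holders={T3}
Step 2: wait(T2) -> count=0 queue=[T2] holders={T3}
Step 3: signal(T3) -> count=0 queue=[] holders={T2}
Step 4: signal(T2) -> count=1 queue=[] holders={none}
Step 5: wait(T3) -> count=0 queue=[] holders={T3}
Step 6: wait(T1) -> count=0 queue=[T1] holders={T3}
Step 7: wait(T4) -> count=0 queue=[T1,T4] holders={T3}
Step 8: wait(T2) -> count=0 queue=[T1,T4,T2] holders={T3}
Step 9: signal(T3) -> count=0 queue=[T4,T2] holders={T1}
Step 10: signal(T1) -> count=0 queue=[T2] holders={T4}
Step 11: wait(T1) -> count=0 queue=[T2,T1] holders={T4}
Step 12: signal(T4) -> count=0 queue=[T1] holders={T2}
Step 13: signal(T2) -> count=0 queue=[] holders={T1}
Step 14: wait(T2) -> count=0 queue=[T2] holders={T1}
Step 15: signal(T1) -> count=0 queue=[] holders={T2}
Final holders: T2

Answer: T2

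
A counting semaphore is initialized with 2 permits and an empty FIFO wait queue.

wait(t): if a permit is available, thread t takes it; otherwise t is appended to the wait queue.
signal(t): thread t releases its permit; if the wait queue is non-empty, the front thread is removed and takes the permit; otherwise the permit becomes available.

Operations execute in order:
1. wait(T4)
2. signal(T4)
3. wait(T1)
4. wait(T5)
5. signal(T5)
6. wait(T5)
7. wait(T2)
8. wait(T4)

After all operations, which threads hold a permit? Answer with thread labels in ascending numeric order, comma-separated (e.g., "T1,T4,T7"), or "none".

Step 1: wait(T4) -> count=1 queue=[] holders={T4}
Step 2: signal(T4) -> count=2 queue=[] holders={none}
Step 3: wait(T1) -> count=1 queue=[] holders={T1}
Step 4: wait(T5) -> count=0 queue=[] holders={T1,T5}
Step 5: signal(T5) -> count=1 queue=[] holders={T1}
Step 6: wait(T5) -> count=0 queue=[] holders={T1,T5}
Step 7: wait(T2) -> count=0 queue=[T2] holders={T1,T5}
Step 8: wait(T4) -> count=0 queue=[T2,T4] holders={T1,T5}
Final holders: T1,T5

Answer: T1,T5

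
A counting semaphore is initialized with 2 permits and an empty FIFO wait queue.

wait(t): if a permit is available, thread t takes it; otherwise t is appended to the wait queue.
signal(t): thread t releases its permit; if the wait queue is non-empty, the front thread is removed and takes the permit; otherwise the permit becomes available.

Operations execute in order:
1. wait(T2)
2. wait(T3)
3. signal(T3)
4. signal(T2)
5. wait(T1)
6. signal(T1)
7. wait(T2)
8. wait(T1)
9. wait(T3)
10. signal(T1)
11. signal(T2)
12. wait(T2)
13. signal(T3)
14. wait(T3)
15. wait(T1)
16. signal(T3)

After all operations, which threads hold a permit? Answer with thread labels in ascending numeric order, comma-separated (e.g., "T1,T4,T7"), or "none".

Step 1: wait(T2) -> count=1 queue=[] holders={T2}
Step 2: wait(T3) -> count=0 queue=[] holders={T2,T3}
Step 3: signal(T3) -> count=1 queue=[] holders={T2}
Step 4: signal(T2) -> count=2 queue=[] holders={none}
Step 5: wait(T1) -> count=1 queue=[] holders={T1}
Step 6: signal(T1) -> count=2 queue=[] holders={none}
Step 7: wait(T2) -> count=1 queue=[] holders={T2}
Step 8: wait(T1) -> count=0 queue=[] holders={T1,T2}
Step 9: wait(T3) -> count=0 queue=[T3] holders={T1,T2}
Step 10: signal(T1) -> count=0 queue=[] holders={T2,T3}
Step 11: signal(T2) -> count=1 queue=[] holders={T3}
Step 12: wait(T2) -> count=0 queue=[] holders={T2,T3}
Step 13: signal(T3) -> count=1 queue=[] holders={T2}
Step 14: wait(T3) -> count=0 queue=[] holders={T2,T3}
Step 15: wait(T1) -> count=0 queue=[T1] holders={T2,T3}
Step 16: signal(T3) -> count=0 queue=[] holders={T1,T2}
Final holders: T1,T2

Answer: T1,T2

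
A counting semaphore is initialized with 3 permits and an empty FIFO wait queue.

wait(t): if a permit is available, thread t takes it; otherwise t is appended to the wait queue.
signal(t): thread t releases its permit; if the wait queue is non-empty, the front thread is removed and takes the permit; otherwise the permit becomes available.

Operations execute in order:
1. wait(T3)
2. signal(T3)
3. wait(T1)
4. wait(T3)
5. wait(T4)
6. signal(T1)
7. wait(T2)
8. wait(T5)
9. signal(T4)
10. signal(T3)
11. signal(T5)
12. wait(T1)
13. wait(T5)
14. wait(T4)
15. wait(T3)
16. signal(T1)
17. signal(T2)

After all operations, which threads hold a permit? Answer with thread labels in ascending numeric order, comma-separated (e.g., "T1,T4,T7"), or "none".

Step 1: wait(T3) -> count=2 queue=[] holders={T3}
Step 2: signal(T3) -> count=3 queue=[] holders={none}
Step 3: wait(T1) -> count=2 queue=[] holders={T1}
Step 4: wait(T3) -> count=1 queue=[] holders={T1,T3}
Step 5: wait(T4) -> count=0 queue=[] holders={T1,T3,T4}
Step 6: signal(T1) -> count=1 queue=[] holders={T3,T4}
Step 7: wait(T2) -> count=0 queue=[] holders={T2,T3,T4}
Step 8: wait(T5) -> count=0 queue=[T5] holders={T2,T3,T4}
Step 9: signal(T4) -> count=0 queue=[] holders={T2,T3,T5}
Step 10: signal(T3) -> count=1 queue=[] holders={T2,T5}
Step 11: signal(T5) -> count=2 queue=[] holders={T2}
Step 12: wait(T1) -> count=1 queue=[] holders={T1,T2}
Step 13: wait(T5) -> count=0 queue=[] holders={T1,T2,T5}
Step 14: wait(T4) -> count=0 queue=[T4] holders={T1,T2,T5}
Step 15: wait(T3) -> count=0 queue=[T4,T3] holders={T1,T2,T5}
Step 16: signal(T1) -> count=0 queue=[T3] holders={T2,T4,T5}
Step 17: signal(T2) -> count=0 queue=[] holders={T3,T4,T5}
Final holders: T3,T4,T5

Answer: T3,T4,T5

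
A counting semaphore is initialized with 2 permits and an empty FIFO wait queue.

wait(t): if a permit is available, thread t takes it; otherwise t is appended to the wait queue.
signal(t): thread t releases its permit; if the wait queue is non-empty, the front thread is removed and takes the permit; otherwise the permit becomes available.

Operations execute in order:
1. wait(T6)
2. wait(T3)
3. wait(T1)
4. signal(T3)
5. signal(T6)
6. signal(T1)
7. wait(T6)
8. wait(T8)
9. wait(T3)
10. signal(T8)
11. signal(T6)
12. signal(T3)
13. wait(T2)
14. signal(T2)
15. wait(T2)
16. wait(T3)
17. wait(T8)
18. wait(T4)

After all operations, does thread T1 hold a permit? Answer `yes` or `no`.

Step 1: wait(T6) -> count=1 queue=[] holders={T6}
Step 2: wait(T3) -> count=0 queue=[] holders={T3,T6}
Step 3: wait(T1) -> count=0 queue=[T1] holders={T3,T6}
Step 4: signal(T3) -> count=0 queue=[] holders={T1,T6}
Step 5: signal(T6) -> count=1 queue=[] holders={T1}
Step 6: signal(T1) -> count=2 queue=[] holders={none}
Step 7: wait(T6) -> count=1 queue=[] holders={T6}
Step 8: wait(T8) -> count=0 queue=[] holders={T6,T8}
Step 9: wait(T3) -> count=0 queue=[T3] holders={T6,T8}
Step 10: signal(T8) -> count=0 queue=[] holders={T3,T6}
Step 11: signal(T6) -> count=1 queue=[] holders={T3}
Step 12: signal(T3) -> count=2 queue=[] holders={none}
Step 13: wait(T2) -> count=1 queue=[] holders={T2}
Step 14: signal(T2) -> count=2 queue=[] holders={none}
Step 15: wait(T2) -> count=1 queue=[] holders={T2}
Step 16: wait(T3) -> count=0 queue=[] holders={T2,T3}
Step 17: wait(T8) -> count=0 queue=[T8] holders={T2,T3}
Step 18: wait(T4) -> count=0 queue=[T8,T4] holders={T2,T3}
Final holders: {T2,T3} -> T1 not in holders

Answer: no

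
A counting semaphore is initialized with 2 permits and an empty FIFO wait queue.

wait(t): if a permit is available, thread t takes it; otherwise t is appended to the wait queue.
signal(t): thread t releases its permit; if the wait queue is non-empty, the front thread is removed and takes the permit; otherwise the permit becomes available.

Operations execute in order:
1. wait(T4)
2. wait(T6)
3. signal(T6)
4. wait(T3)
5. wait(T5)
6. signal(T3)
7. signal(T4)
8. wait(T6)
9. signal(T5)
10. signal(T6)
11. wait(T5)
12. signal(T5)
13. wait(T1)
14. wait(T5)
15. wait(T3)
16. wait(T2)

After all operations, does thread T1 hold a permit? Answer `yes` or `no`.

Step 1: wait(T4) -> count=1 queue=[] holders={T4}
Step 2: wait(T6) -> count=0 queue=[] holders={T4,T6}
Step 3: signal(T6) -> count=1 queue=[] holders={T4}
Step 4: wait(T3) -> count=0 queue=[] holders={T3,T4}
Step 5: wait(T5) -> count=0 queue=[T5] holders={T3,T4}
Step 6: signal(T3) -> count=0 queue=[] holders={T4,T5}
Step 7: signal(T4) -> count=1 queue=[] holders={T5}
Step 8: wait(T6) -> count=0 queue=[] holders={T5,T6}
Step 9: signal(T5) -> count=1 queue=[] holders={T6}
Step 10: signal(T6) -> count=2 queue=[] holders={none}
Step 11: wait(T5) -> count=1 queue=[] holders={T5}
Step 12: signal(T5) -> count=2 queue=[] holders={none}
Step 13: wait(T1) -> count=1 queue=[] holders={T1}
Step 14: wait(T5) -> count=0 queue=[] holders={T1,T5}
Step 15: wait(T3) -> count=0 queue=[T3] holders={T1,T5}
Step 16: wait(T2) -> count=0 queue=[T3,T2] holders={T1,T5}
Final holders: {T1,T5} -> T1 in holders

Answer: yes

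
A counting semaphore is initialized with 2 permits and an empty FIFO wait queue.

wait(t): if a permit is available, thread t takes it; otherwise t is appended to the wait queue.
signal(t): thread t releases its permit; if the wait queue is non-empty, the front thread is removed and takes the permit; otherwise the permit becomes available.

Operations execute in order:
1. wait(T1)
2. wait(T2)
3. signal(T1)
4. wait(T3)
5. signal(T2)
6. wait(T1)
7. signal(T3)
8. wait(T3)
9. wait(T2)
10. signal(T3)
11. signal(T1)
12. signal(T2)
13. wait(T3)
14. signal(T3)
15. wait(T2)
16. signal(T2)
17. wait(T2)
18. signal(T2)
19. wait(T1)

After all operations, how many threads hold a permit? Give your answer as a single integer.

Answer: 1

Derivation:
Step 1: wait(T1) -> count=1 queue=[] holders={T1}
Step 2: wait(T2) -> count=0 queue=[] holders={T1,T2}
Step 3: signal(T1) -> count=1 queue=[] holders={T2}
Step 4: wait(T3) -> count=0 queue=[] holders={T2,T3}
Step 5: signal(T2) -> count=1 queue=[] holders={T3}
Step 6: wait(T1) -> count=0 queue=[] holders={T1,T3}
Step 7: signal(T3) -> count=1 queue=[] holders={T1}
Step 8: wait(T3) -> count=0 queue=[] holders={T1,T3}
Step 9: wait(T2) -> count=0 queue=[T2] holders={T1,T3}
Step 10: signal(T3) -> count=0 queue=[] holders={T1,T2}
Step 11: signal(T1) -> count=1 queue=[] holders={T2}
Step 12: signal(T2) -> count=2 queue=[] holders={none}
Step 13: wait(T3) -> count=1 queue=[] holders={T3}
Step 14: signal(T3) -> count=2 queue=[] holders={none}
Step 15: wait(T2) -> count=1 queue=[] holders={T2}
Step 16: signal(T2) -> count=2 queue=[] holders={none}
Step 17: wait(T2) -> count=1 queue=[] holders={T2}
Step 18: signal(T2) -> count=2 queue=[] holders={none}
Step 19: wait(T1) -> count=1 queue=[] holders={T1}
Final holders: {T1} -> 1 thread(s)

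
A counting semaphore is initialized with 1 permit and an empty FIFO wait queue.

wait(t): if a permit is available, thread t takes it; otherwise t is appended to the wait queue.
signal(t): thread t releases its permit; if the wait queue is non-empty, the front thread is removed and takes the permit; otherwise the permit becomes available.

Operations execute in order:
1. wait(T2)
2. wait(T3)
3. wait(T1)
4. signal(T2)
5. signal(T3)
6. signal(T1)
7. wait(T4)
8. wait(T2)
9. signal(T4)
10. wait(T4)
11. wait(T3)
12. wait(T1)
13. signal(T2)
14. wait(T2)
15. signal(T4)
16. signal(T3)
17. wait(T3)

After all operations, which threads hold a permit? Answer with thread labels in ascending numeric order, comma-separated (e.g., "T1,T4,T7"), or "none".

Step 1: wait(T2) -> count=0 queue=[] holders={T2}
Step 2: wait(T3) -> count=0 queue=[T3] holders={T2}
Step 3: wait(T1) -> count=0 queue=[T3,T1] holders={T2}
Step 4: signal(T2) -> count=0 queue=[T1] holders={T3}
Step 5: signal(T3) -> count=0 queue=[] holders={T1}
Step 6: signal(T1) -> count=1 queue=[] holders={none}
Step 7: wait(T4) -> count=0 queue=[] holders={T4}
Step 8: wait(T2) -> count=0 queue=[T2] holders={T4}
Step 9: signal(T4) -> count=0 queue=[] holders={T2}
Step 10: wait(T4) -> count=0 queue=[T4] holders={T2}
Step 11: wait(T3) -> count=0 queue=[T4,T3] holders={T2}
Step 12: wait(T1) -> count=0 queue=[T4,T3,T1] holders={T2}
Step 13: signal(T2) -> count=0 queue=[T3,T1] holders={T4}
Step 14: wait(T2) -> count=0 queue=[T3,T1,T2] holders={T4}
Step 15: signal(T4) -> count=0 queue=[T1,T2] holders={T3}
Step 16: signal(T3) -> count=0 queue=[T2] holders={T1}
Step 17: wait(T3) -> count=0 queue=[T2,T3] holders={T1}
Final holders: T1

Answer: T1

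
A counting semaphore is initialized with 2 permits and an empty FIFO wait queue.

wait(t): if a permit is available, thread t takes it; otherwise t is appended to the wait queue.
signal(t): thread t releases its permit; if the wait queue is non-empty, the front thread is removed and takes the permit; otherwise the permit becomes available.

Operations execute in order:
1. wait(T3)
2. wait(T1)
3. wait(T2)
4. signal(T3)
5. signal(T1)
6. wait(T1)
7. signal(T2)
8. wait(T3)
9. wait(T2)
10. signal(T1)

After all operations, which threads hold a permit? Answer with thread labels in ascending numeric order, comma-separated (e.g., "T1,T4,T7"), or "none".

Step 1: wait(T3) -> count=1 queue=[] holders={T3}
Step 2: wait(T1) -> count=0 queue=[] holders={T1,T3}
Step 3: wait(T2) -> count=0 queue=[T2] holders={T1,T3}
Step 4: signal(T3) -> count=0 queue=[] holders={T1,T2}
Step 5: signal(T1) -> count=1 queue=[] holders={T2}
Step 6: wait(T1) -> count=0 queue=[] holders={T1,T2}
Step 7: signal(T2) -> count=1 queue=[] holders={T1}
Step 8: wait(T3) -> count=0 queue=[] holders={T1,T3}
Step 9: wait(T2) -> count=0 queue=[T2] holders={T1,T3}
Step 10: signal(T1) -> count=0 queue=[] holders={T2,T3}
Final holders: T2,T3

Answer: T2,T3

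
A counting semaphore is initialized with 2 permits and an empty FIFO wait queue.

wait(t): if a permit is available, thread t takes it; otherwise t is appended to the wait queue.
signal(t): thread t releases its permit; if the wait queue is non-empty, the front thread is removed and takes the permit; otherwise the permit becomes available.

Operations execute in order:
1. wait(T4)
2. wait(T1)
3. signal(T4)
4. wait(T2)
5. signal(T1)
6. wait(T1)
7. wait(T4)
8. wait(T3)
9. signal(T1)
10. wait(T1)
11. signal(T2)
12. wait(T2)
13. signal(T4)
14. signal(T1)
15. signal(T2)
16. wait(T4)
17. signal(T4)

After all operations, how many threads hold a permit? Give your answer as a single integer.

Step 1: wait(T4) -> count=1 queue=[] holders={T4}
Step 2: wait(T1) -> count=0 queue=[] holders={T1,T4}
Step 3: signal(T4) -> count=1 queue=[] holders={T1}
Step 4: wait(T2) -> count=0 queue=[] holders={T1,T2}
Step 5: signal(T1) -> count=1 queue=[] holders={T2}
Step 6: wait(T1) -> count=0 queue=[] holders={T1,T2}
Step 7: wait(T4) -> count=0 queue=[T4] holders={T1,T2}
Step 8: wait(T3) -> count=0 queue=[T4,T3] holders={T1,T2}
Step 9: signal(T1) -> count=0 queue=[T3] holders={T2,T4}
Step 10: wait(T1) -> count=0 queue=[T3,T1] holders={T2,T4}
Step 11: signal(T2) -> count=0 queue=[T1] holders={T3,T4}
Step 12: wait(T2) -> count=0 queue=[T1,T2] holders={T3,T4}
Step 13: signal(T4) -> count=0 queue=[T2] holders={T1,T3}
Step 14: signal(T1) -> count=0 queue=[] holders={T2,T3}
Step 15: signal(T2) -> count=1 queue=[] holders={T3}
Step 16: wait(T4) -> count=0 queue=[] holders={T3,T4}
Step 17: signal(T4) -> count=1 queue=[] holders={T3}
Final holders: {T3} -> 1 thread(s)

Answer: 1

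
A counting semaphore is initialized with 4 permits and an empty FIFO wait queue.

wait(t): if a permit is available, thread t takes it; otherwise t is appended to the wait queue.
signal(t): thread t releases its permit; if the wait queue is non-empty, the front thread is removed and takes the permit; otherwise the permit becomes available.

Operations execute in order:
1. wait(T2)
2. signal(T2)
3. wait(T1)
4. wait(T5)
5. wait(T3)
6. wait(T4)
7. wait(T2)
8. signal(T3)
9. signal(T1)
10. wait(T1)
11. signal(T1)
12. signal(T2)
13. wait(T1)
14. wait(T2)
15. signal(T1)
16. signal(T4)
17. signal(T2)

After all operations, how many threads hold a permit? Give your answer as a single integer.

Step 1: wait(T2) -> count=3 queue=[] holders={T2}
Step 2: signal(T2) -> count=4 queue=[] holders={none}
Step 3: wait(T1) -> count=3 queue=[] holders={T1}
Step 4: wait(T5) -> count=2 queue=[] holders={T1,T5}
Step 5: wait(T3) -> count=1 queue=[] holders={T1,T3,T5}
Step 6: wait(T4) -> count=0 queue=[] holders={T1,T3,T4,T5}
Step 7: wait(T2) -> count=0 queue=[T2] holders={T1,T3,T4,T5}
Step 8: signal(T3) -> count=0 queue=[] holders={T1,T2,T4,T5}
Step 9: signal(T1) -> count=1 queue=[] holders={T2,T4,T5}
Step 10: wait(T1) -> count=0 queue=[] holders={T1,T2,T4,T5}
Step 11: signal(T1) -> count=1 queue=[] holders={T2,T4,T5}
Step 12: signal(T2) -> count=2 queue=[] holders={T4,T5}
Step 13: wait(T1) -> count=1 queue=[] holders={T1,T4,T5}
Step 14: wait(T2) -> count=0 queue=[] holders={T1,T2,T4,T5}
Step 15: signal(T1) -> count=1 queue=[] holders={T2,T4,T5}
Step 16: signal(T4) -> count=2 queue=[] holders={T2,T5}
Step 17: signal(T2) -> count=3 queue=[] holders={T5}
Final holders: {T5} -> 1 thread(s)

Answer: 1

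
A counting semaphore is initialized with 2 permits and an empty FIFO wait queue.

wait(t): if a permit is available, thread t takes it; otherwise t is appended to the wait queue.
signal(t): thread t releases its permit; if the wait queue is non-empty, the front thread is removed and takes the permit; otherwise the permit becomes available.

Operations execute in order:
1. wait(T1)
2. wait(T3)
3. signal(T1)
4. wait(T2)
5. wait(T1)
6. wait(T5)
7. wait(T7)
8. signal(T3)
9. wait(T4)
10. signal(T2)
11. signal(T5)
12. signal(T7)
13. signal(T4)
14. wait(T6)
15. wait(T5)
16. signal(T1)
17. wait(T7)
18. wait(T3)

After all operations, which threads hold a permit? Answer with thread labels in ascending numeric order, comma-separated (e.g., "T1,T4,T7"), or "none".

Answer: T5,T6

Derivation:
Step 1: wait(T1) -> count=1 queue=[] holders={T1}
Step 2: wait(T3) -> count=0 queue=[] holders={T1,T3}
Step 3: signal(T1) -> count=1 queue=[] holders={T3}
Step 4: wait(T2) -> count=0 queue=[] holders={T2,T3}
Step 5: wait(T1) -> count=0 queue=[T1] holders={T2,T3}
Step 6: wait(T5) -> count=0 queue=[T1,T5] holders={T2,T3}
Step 7: wait(T7) -> count=0 queue=[T1,T5,T7] holders={T2,T3}
Step 8: signal(T3) -> count=0 queue=[T5,T7] holders={T1,T2}
Step 9: wait(T4) -> count=0 queue=[T5,T7,T4] holders={T1,T2}
Step 10: signal(T2) -> count=0 queue=[T7,T4] holders={T1,T5}
Step 11: signal(T5) -> count=0 queue=[T4] holders={T1,T7}
Step 12: signal(T7) -> count=0 queue=[] holders={T1,T4}
Step 13: signal(T4) -> count=1 queue=[] holders={T1}
Step 14: wait(T6) -> count=0 queue=[] holders={T1,T6}
Step 15: wait(T5) -> count=0 queue=[T5] holders={T1,T6}
Step 16: signal(T1) -> count=0 queue=[] holders={T5,T6}
Step 17: wait(T7) -> count=0 queue=[T7] holders={T5,T6}
Step 18: wait(T3) -> count=0 queue=[T7,T3] holders={T5,T6}
Final holders: T5,T6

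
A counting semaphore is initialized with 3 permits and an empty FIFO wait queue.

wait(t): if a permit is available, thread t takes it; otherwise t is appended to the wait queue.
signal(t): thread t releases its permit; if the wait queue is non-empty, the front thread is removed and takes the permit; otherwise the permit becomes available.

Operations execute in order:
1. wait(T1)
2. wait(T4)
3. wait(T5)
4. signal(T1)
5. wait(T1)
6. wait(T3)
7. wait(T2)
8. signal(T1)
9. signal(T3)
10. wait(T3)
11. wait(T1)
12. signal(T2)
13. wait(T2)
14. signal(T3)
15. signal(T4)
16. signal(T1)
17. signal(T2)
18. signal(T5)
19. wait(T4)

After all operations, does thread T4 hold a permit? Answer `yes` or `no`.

Step 1: wait(T1) -> count=2 queue=[] holders={T1}
Step 2: wait(T4) -> count=1 queue=[] holders={T1,T4}
Step 3: wait(T5) -> count=0 queue=[] holders={T1,T4,T5}
Step 4: signal(T1) -> count=1 queue=[] holders={T4,T5}
Step 5: wait(T1) -> count=0 queue=[] holders={T1,T4,T5}
Step 6: wait(T3) -> count=0 queue=[T3] holders={T1,T4,T5}
Step 7: wait(T2) -> count=0 queue=[T3,T2] holders={T1,T4,T5}
Step 8: signal(T1) -> count=0 queue=[T2] holders={T3,T4,T5}
Step 9: signal(T3) -> count=0 queue=[] holders={T2,T4,T5}
Step 10: wait(T3) -> count=0 queue=[T3] holders={T2,T4,T5}
Step 11: wait(T1) -> count=0 queue=[T3,T1] holders={T2,T4,T5}
Step 12: signal(T2) -> count=0 queue=[T1] holders={T3,T4,T5}
Step 13: wait(T2) -> count=0 queue=[T1,T2] holders={T3,T4,T5}
Step 14: signal(T3) -> count=0 queue=[T2] holders={T1,T4,T5}
Step 15: signal(T4) -> count=0 queue=[] holders={T1,T2,T5}
Step 16: signal(T1) -> count=1 queue=[] holders={T2,T5}
Step 17: signal(T2) -> count=2 queue=[] holders={T5}
Step 18: signal(T5) -> count=3 queue=[] holders={none}
Step 19: wait(T4) -> count=2 queue=[] holders={T4}
Final holders: {T4} -> T4 in holders

Answer: yes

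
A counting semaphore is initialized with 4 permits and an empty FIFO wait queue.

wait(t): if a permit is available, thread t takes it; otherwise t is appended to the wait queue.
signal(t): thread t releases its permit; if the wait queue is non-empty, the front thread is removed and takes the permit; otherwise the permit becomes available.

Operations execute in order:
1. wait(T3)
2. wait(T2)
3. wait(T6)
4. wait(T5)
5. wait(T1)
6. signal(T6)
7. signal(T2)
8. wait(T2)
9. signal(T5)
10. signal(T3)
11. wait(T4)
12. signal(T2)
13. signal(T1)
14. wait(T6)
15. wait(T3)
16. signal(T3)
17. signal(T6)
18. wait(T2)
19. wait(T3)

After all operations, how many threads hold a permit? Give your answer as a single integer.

Step 1: wait(T3) -> count=3 queue=[] holders={T3}
Step 2: wait(T2) -> count=2 queue=[] holders={T2,T3}
Step 3: wait(T6) -> count=1 queue=[] holders={T2,T3,T6}
Step 4: wait(T5) -> count=0 queue=[] holders={T2,T3,T5,T6}
Step 5: wait(T1) -> count=0 queue=[T1] holders={T2,T3,T5,T6}
Step 6: signal(T6) -> count=0 queue=[] holders={T1,T2,T3,T5}
Step 7: signal(T2) -> count=1 queue=[] holders={T1,T3,T5}
Step 8: wait(T2) -> count=0 queue=[] holders={T1,T2,T3,T5}
Step 9: signal(T5) -> count=1 queue=[] holders={T1,T2,T3}
Step 10: signal(T3) -> count=2 queue=[] holders={T1,T2}
Step 11: wait(T4) -> count=1 queue=[] holders={T1,T2,T4}
Step 12: signal(T2) -> count=2 queue=[] holders={T1,T4}
Step 13: signal(T1) -> count=3 queue=[] holders={T4}
Step 14: wait(T6) -> count=2 queue=[] holders={T4,T6}
Step 15: wait(T3) -> count=1 queue=[] holders={T3,T4,T6}
Step 16: signal(T3) -> count=2 queue=[] holders={T4,T6}
Step 17: signal(T6) -> count=3 queue=[] holders={T4}
Step 18: wait(T2) -> count=2 queue=[] holders={T2,T4}
Step 19: wait(T3) -> count=1 queue=[] holders={T2,T3,T4}
Final holders: {T2,T3,T4} -> 3 thread(s)

Answer: 3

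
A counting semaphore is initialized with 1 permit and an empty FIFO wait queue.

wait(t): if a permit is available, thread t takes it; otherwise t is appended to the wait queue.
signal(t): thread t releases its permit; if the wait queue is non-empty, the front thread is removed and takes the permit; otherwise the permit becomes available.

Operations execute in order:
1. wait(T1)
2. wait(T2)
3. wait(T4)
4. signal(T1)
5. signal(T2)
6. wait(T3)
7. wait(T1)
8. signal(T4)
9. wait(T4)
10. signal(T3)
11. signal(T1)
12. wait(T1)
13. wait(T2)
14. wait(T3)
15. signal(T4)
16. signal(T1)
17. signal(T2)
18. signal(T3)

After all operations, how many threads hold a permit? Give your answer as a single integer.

Answer: 0

Derivation:
Step 1: wait(T1) -> count=0 queue=[] holders={T1}
Step 2: wait(T2) -> count=0 queue=[T2] holders={T1}
Step 3: wait(T4) -> count=0 queue=[T2,T4] holders={T1}
Step 4: signal(T1) -> count=0 queue=[T4] holders={T2}
Step 5: signal(T2) -> count=0 queue=[] holders={T4}
Step 6: wait(T3) -> count=0 queue=[T3] holders={T4}
Step 7: wait(T1) -> count=0 queue=[T3,T1] holders={T4}
Step 8: signal(T4) -> count=0 queue=[T1] holders={T3}
Step 9: wait(T4) -> count=0 queue=[T1,T4] holders={T3}
Step 10: signal(T3) -> count=0 queue=[T4] holders={T1}
Step 11: signal(T1) -> count=0 queue=[] holders={T4}
Step 12: wait(T1) -> count=0 queue=[T1] holders={T4}
Step 13: wait(T2) -> count=0 queue=[T1,T2] holders={T4}
Step 14: wait(T3) -> count=0 queue=[T1,T2,T3] holders={T4}
Step 15: signal(T4) -> count=0 queue=[T2,T3] holders={T1}
Step 16: signal(T1) -> count=0 queue=[T3] holders={T2}
Step 17: signal(T2) -> count=0 queue=[] holders={T3}
Step 18: signal(T3) -> count=1 queue=[] holders={none}
Final holders: {none} -> 0 thread(s)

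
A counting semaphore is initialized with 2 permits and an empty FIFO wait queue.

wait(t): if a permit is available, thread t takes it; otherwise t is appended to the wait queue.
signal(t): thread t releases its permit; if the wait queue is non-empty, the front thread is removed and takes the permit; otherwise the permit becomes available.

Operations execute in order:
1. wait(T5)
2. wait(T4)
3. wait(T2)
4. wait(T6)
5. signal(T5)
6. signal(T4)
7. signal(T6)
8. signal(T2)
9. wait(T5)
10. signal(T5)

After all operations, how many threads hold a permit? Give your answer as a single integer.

Step 1: wait(T5) -> count=1 queue=[] holders={T5}
Step 2: wait(T4) -> count=0 queue=[] holders={T4,T5}
Step 3: wait(T2) -> count=0 queue=[T2] holders={T4,T5}
Step 4: wait(T6) -> count=0 queue=[T2,T6] holders={T4,T5}
Step 5: signal(T5) -> count=0 queue=[T6] holders={T2,T4}
Step 6: signal(T4) -> count=0 queue=[] holders={T2,T6}
Step 7: signal(T6) -> count=1 queue=[] holders={T2}
Step 8: signal(T2) -> count=2 queue=[] holders={none}
Step 9: wait(T5) -> count=1 queue=[] holders={T5}
Step 10: signal(T5) -> count=2 queue=[] holders={none}
Final holders: {none} -> 0 thread(s)

Answer: 0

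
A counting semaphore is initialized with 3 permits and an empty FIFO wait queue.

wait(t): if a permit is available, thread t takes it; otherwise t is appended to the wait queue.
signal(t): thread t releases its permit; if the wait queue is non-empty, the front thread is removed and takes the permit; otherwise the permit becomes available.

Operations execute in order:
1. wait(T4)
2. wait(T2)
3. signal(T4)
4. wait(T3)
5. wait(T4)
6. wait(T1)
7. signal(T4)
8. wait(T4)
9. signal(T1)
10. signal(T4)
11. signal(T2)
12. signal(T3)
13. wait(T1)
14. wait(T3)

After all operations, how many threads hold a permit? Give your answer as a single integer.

Answer: 2

Derivation:
Step 1: wait(T4) -> count=2 queue=[] holders={T4}
Step 2: wait(T2) -> count=1 queue=[] holders={T2,T4}
Step 3: signal(T4) -> count=2 queue=[] holders={T2}
Step 4: wait(T3) -> count=1 queue=[] holders={T2,T3}
Step 5: wait(T4) -> count=0 queue=[] holders={T2,T3,T4}
Step 6: wait(T1) -> count=0 queue=[T1] holders={T2,T3,T4}
Step 7: signal(T4) -> count=0 queue=[] holders={T1,T2,T3}
Step 8: wait(T4) -> count=0 queue=[T4] holders={T1,T2,T3}
Step 9: signal(T1) -> count=0 queue=[] holders={T2,T3,T4}
Step 10: signal(T4) -> count=1 queue=[] holders={T2,T3}
Step 11: signal(T2) -> count=2 queue=[] holders={T3}
Step 12: signal(T3) -> count=3 queue=[] holders={none}
Step 13: wait(T1) -> count=2 queue=[] holders={T1}
Step 14: wait(T3) -> count=1 queue=[] holders={T1,T3}
Final holders: {T1,T3} -> 2 thread(s)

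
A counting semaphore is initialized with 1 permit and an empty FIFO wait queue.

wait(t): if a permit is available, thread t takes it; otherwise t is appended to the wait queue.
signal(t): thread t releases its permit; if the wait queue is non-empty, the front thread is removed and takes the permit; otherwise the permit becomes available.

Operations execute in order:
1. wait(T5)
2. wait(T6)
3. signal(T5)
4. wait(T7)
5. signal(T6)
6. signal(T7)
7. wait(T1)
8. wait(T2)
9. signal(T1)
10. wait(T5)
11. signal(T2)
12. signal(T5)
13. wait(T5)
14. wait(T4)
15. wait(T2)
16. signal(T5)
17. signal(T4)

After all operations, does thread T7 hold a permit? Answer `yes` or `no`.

Answer: no

Derivation:
Step 1: wait(T5) -> count=0 queue=[] holders={T5}
Step 2: wait(T6) -> count=0 queue=[T6] holders={T5}
Step 3: signal(T5) -> count=0 queue=[] holders={T6}
Step 4: wait(T7) -> count=0 queue=[T7] holders={T6}
Step 5: signal(T6) -> count=0 queue=[] holders={T7}
Step 6: signal(T7) -> count=1 queue=[] holders={none}
Step 7: wait(T1) -> count=0 queue=[] holders={T1}
Step 8: wait(T2) -> count=0 queue=[T2] holders={T1}
Step 9: signal(T1) -> count=0 queue=[] holders={T2}
Step 10: wait(T5) -> count=0 queue=[T5] holders={T2}
Step 11: signal(T2) -> count=0 queue=[] holders={T5}
Step 12: signal(T5) -> count=1 queue=[] holders={none}
Step 13: wait(T5) -> count=0 queue=[] holders={T5}
Step 14: wait(T4) -> count=0 queue=[T4] holders={T5}
Step 15: wait(T2) -> count=0 queue=[T4,T2] holders={T5}
Step 16: signal(T5) -> count=0 queue=[T2] holders={T4}
Step 17: signal(T4) -> count=0 queue=[] holders={T2}
Final holders: {T2} -> T7 not in holders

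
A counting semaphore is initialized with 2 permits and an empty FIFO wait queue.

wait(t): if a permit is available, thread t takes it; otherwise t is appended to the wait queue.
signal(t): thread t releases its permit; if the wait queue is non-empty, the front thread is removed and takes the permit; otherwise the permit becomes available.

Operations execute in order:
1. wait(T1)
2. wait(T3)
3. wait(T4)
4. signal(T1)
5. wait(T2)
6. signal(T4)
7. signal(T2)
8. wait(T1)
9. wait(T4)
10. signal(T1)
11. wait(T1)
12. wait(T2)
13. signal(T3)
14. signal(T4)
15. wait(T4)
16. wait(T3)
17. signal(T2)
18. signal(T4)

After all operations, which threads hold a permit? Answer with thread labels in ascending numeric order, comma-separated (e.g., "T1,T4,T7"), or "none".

Step 1: wait(T1) -> count=1 queue=[] holders={T1}
Step 2: wait(T3) -> count=0 queue=[] holders={T1,T3}
Step 3: wait(T4) -> count=0 queue=[T4] holders={T1,T3}
Step 4: signal(T1) -> count=0 queue=[] holders={T3,T4}
Step 5: wait(T2) -> count=0 queue=[T2] holders={T3,T4}
Step 6: signal(T4) -> count=0 queue=[] holders={T2,T3}
Step 7: signal(T2) -> count=1 queue=[] holders={T3}
Step 8: wait(T1) -> count=0 queue=[] holders={T1,T3}
Step 9: wait(T4) -> count=0 queue=[T4] holders={T1,T3}
Step 10: signal(T1) -> count=0 queue=[] holders={T3,T4}
Step 11: wait(T1) -> count=0 queue=[T1] holders={T3,T4}
Step 12: wait(T2) -> count=0 queue=[T1,T2] holders={T3,T4}
Step 13: signal(T3) -> count=0 queue=[T2] holders={T1,T4}
Step 14: signal(T4) -> count=0 queue=[] holders={T1,T2}
Step 15: wait(T4) -> count=0 queue=[T4] holders={T1,T2}
Step 16: wait(T3) -> count=0 queue=[T4,T3] holders={T1,T2}
Step 17: signal(T2) -> count=0 queue=[T3] holders={T1,T4}
Step 18: signal(T4) -> count=0 queue=[] holders={T1,T3}
Final holders: T1,T3

Answer: T1,T3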